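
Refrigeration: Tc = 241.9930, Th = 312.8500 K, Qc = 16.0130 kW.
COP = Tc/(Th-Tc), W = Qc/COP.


COP = 241.9930 / 70.8570 = 3.4152
W = 16.0130 / 3.4152 = 4.6887 kW

COP = 3.4152, W = 4.6887 kW


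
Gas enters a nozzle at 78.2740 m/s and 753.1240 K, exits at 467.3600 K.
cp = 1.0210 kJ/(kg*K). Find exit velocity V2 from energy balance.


dT = 285.7640 K
2*cp*1000*dT = 583530.0880
V1^2 = 6126.8191
V2 = sqrt(589656.9071) = 767.8912 m/s

767.8912 m/s


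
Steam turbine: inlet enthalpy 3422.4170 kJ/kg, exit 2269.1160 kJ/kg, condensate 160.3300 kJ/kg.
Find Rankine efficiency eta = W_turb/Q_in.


W = 1153.3010 kJ/kg
Q_in = 3262.0870 kJ/kg
eta = 0.3535 = 35.3547%

eta = 35.3547%


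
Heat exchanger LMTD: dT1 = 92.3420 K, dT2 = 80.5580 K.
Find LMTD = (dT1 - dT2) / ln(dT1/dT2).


dT1/dT2 = 1.1463
ln(dT1/dT2) = 0.1365
LMTD = 11.7840 / 0.1365 = 86.3160 K

86.3160 K


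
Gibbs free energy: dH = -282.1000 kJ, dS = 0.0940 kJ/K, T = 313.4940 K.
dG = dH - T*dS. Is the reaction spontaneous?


T*dS = 313.4940 * 0.0940 = 29.4684 kJ
dG = -282.1000 - 29.4684 = -311.5684 kJ (spontaneous)

dG = -311.5684 kJ, spontaneous


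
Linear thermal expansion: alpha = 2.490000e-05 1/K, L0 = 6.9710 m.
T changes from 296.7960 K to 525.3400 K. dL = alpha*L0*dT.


dT = 228.5440 K
dL = 2.490000e-05 * 6.9710 * 228.5440 = 0.039670 m
L_final = 7.010670 m

dL = 0.039670 m


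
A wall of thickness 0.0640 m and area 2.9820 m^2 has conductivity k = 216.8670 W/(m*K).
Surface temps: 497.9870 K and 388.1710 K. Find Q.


dT = 109.8160 K
Q = 216.8670 * 2.9820 * 109.8160 / 0.0640 = 1109651.8909 W

1109651.8909 W


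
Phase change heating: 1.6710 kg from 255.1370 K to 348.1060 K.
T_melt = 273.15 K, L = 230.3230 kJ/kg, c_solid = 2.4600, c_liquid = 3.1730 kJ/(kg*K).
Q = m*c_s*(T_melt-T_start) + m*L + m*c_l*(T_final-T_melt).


Q1 (sensible, solid) = 1.6710 * 2.4600 * 18.0130 = 74.0453 kJ
Q2 (latent) = 1.6710 * 230.3230 = 384.8697 kJ
Q3 (sensible, liquid) = 1.6710 * 3.1730 * 74.9560 = 397.4229 kJ
Q_total = 856.3380 kJ

856.3380 kJ


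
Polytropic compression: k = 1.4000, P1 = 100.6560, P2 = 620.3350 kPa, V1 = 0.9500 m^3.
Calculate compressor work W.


(k-1)/k = 0.2857
(P2/P1)^exp = 1.6813
W = 3.5000 * 100.6560 * 0.9500 * (1.6813 - 1) = 228.0288 kJ

228.0288 kJ


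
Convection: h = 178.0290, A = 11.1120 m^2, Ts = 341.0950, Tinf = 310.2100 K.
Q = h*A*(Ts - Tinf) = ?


dT = 30.8850 K
Q = 178.0290 * 11.1120 * 30.8850 = 61098.5060 W

61098.5060 W


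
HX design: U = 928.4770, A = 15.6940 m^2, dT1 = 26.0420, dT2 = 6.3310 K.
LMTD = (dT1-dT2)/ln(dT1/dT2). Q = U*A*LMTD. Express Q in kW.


LMTD = 13.9374 K
Q = 928.4770 * 15.6940 * 13.9374 = 203089.0585 W = 203.0891 kW

203.0891 kW


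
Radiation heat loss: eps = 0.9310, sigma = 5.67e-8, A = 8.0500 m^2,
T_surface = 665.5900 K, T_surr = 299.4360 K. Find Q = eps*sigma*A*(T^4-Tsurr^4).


T^4 = 1.9626e+11
Tsurr^4 = 8.0393e+09
Q = 0.9310 * 5.67e-8 * 8.0500 * 1.8822e+11 = 79981.8156 W

79981.8156 W


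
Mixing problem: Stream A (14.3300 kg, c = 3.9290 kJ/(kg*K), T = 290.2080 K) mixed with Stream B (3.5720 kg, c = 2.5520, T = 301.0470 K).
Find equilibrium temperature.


num = 19083.7236
den = 65.4183
Tf = 291.7184 K

291.7184 K


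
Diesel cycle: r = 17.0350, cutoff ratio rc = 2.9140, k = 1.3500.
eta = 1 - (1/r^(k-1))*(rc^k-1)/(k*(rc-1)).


r^(k-1) = 2.6976
rc^k = 4.2370
eta = 0.5356 = 53.5591%

53.5591%


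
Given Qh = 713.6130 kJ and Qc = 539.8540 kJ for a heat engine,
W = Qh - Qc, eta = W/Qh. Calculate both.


W = 713.6130 - 539.8540 = 173.7590 kJ
eta = 173.7590 / 713.6130 = 0.2435 = 24.3492%

W = 173.7590 kJ, eta = 24.3492%


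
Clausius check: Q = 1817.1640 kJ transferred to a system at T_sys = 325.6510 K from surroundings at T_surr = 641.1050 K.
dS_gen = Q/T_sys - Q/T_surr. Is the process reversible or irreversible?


dS_sys = 1817.1640/325.6510 = 5.5801 kJ/K
dS_surr = -1817.1640/641.1050 = -2.8344 kJ/K
dS_gen = 5.5801 - 2.8344 = 2.7457 kJ/K (irreversible)

dS_gen = 2.7457 kJ/K, irreversible


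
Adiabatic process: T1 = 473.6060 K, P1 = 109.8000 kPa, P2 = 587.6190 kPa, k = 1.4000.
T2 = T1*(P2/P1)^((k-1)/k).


(k-1)/k = 0.2857
(P2/P1)^exp = 1.6149
T2 = 473.6060 * 1.6149 = 764.8182 K

764.8182 K


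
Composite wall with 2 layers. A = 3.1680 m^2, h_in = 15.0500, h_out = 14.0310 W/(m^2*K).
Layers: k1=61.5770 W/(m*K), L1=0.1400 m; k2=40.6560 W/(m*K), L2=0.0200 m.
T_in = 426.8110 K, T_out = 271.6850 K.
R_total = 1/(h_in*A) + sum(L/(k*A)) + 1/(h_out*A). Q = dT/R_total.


R_conv_in = 1/(15.0500*3.1680) = 0.0210
R_1 = 0.1400/(61.5770*3.1680) = 0.0007
R_2 = 0.0200/(40.6560*3.1680) = 0.0002
R_conv_out = 1/(14.0310*3.1680) = 0.0225
R_total = 0.0443 K/W
Q = 155.1260 / 0.0443 = 3498.2496 W

R_total = 0.0443 K/W, Q = 3498.2496 W


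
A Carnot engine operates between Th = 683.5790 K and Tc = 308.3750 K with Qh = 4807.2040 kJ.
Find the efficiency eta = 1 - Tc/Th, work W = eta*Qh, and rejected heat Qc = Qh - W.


eta = 1 - 308.3750/683.5790 = 0.5489
W = 0.5489 * 4807.2040 = 2638.5863 kJ
Qc = 4807.2040 - 2638.5863 = 2168.6177 kJ

eta = 54.8882%, W = 2638.5863 kJ, Qc = 2168.6177 kJ


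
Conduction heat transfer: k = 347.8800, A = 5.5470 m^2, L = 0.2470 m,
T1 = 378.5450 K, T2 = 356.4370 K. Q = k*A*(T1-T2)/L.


dT = 22.1080 K
Q = 347.8800 * 5.5470 * 22.1080 / 0.2470 = 172719.0060 W

172719.0060 W


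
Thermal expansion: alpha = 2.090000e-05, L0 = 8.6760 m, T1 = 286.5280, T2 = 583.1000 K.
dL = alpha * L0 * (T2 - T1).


dT = 296.5720 K
dL = 2.090000e-05 * 8.6760 * 296.5720 = 0.053777 m
L_final = 8.729777 m

dL = 0.053777 m


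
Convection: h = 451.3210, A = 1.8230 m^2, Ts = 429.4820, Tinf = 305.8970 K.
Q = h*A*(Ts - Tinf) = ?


dT = 123.5850 K
Q = 451.3210 * 1.8230 * 123.5850 = 101680.5700 W

101680.5700 W


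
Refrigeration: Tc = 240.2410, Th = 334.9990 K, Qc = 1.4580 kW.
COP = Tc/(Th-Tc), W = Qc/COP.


COP = 240.2410 / 94.7580 = 2.5353
W = 1.4580 / 2.5353 = 0.5751 kW

COP = 2.5353, W = 0.5751 kW


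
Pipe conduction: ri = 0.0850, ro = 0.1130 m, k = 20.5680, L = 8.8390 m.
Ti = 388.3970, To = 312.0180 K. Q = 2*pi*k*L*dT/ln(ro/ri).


dT = 76.3790 K
ln(ro/ri) = 0.2847
Q = 2*pi*20.5680*8.8390*76.3790 / 0.2847 = 306412.0191 W

306412.0191 W


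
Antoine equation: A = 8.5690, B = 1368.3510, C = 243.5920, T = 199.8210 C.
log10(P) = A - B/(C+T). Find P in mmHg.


C+T = 443.4130
B/(C+T) = 3.0860
log10(P) = 8.5690 - 3.0860 = 5.4830
P = 10^5.4830 = 304122.4834 mmHg

304122.4834 mmHg


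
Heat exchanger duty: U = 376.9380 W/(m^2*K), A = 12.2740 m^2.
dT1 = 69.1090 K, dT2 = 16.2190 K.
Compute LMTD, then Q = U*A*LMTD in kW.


LMTD = 36.4884 K
Q = 376.9380 * 12.2740 * 36.4884 = 168814.9547 W = 168.8150 kW

168.8150 kW


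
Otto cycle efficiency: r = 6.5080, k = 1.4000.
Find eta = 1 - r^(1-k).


r^(k-1) = 2.1153
eta = 1 - 1/2.1153 = 0.5273 = 52.7261%

52.7261%


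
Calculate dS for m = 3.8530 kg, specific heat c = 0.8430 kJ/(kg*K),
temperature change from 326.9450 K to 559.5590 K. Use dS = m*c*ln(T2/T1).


T2/T1 = 1.7115
ln(T2/T1) = 0.5374
dS = 3.8530 * 0.8430 * 0.5374 = 1.7454 kJ/K

1.7454 kJ/K


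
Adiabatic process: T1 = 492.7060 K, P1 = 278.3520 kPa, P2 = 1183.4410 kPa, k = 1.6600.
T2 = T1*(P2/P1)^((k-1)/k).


(k-1)/k = 0.3976
(P2/P1)^exp = 1.7779
T2 = 492.7060 * 1.7779 = 875.9800 K

875.9800 K


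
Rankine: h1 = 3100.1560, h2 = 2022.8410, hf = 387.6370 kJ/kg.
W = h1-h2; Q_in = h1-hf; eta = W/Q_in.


W = 1077.3150 kJ/kg
Q_in = 2712.5190 kJ/kg
eta = 0.3972 = 39.7164%

eta = 39.7164%


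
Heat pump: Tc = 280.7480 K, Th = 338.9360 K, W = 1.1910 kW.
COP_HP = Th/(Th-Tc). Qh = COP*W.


COP = 338.9360 / 58.1880 = 5.8248
Qh = 5.8248 * 1.1910 = 6.9374 kW

COP = 5.8248, Qh = 6.9374 kW


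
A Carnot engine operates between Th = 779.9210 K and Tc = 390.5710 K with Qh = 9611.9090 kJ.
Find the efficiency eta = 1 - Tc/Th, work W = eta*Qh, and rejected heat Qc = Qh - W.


eta = 1 - 390.5710/779.9210 = 0.4992
W = 0.4992 * 9611.9090 = 4798.4306 kJ
Qc = 9611.9090 - 4798.4306 = 4813.4784 kJ

eta = 49.9217%, W = 4798.4306 kJ, Qc = 4813.4784 kJ


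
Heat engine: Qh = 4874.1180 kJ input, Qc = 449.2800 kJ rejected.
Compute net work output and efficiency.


W = 4874.1180 - 449.2800 = 4424.8380 kJ
eta = 4424.8380 / 4874.1180 = 0.9078 = 90.7823%

W = 4424.8380 kJ, eta = 90.7823%


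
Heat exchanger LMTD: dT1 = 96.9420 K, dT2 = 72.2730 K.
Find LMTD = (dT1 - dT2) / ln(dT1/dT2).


dT1/dT2 = 1.3413
ln(dT1/dT2) = 0.2937
LMTD = 24.6690 / 0.2937 = 84.0047 K

84.0047 K


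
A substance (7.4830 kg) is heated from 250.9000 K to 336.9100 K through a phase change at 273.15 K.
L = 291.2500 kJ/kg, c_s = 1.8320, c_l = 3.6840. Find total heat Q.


Q1 (sensible, solid) = 7.4830 * 1.8320 * 22.2500 = 305.0220 kJ
Q2 (latent) = 7.4830 * 291.2500 = 2179.4237 kJ
Q3 (sensible, liquid) = 7.4830 * 3.6840 * 63.7600 = 1757.6956 kJ
Q_total = 4242.1414 kJ

4242.1414 kJ


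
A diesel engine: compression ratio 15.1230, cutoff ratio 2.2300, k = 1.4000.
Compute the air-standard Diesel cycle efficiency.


r^(k-1) = 2.9638
rc^k = 3.0735
eta = 0.5937 = 59.3738%

59.3738%


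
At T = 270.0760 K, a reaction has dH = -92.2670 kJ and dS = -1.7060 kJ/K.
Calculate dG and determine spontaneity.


T*dS = 270.0760 * -1.7060 = -460.7497 kJ
dG = -92.2670 + 460.7497 = 368.4827 kJ (non-spontaneous)

dG = 368.4827 kJ, non-spontaneous


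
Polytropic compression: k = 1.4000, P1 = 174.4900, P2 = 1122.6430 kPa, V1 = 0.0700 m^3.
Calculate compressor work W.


(k-1)/k = 0.2857
(P2/P1)^exp = 1.7021
W = 3.5000 * 174.4900 * 0.0700 * (1.7021 - 1) = 30.0159 kJ

30.0159 kJ


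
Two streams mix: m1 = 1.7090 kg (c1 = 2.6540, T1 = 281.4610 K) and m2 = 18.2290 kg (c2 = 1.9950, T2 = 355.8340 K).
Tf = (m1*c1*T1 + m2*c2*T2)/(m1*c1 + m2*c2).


num = 14217.1822
den = 40.9025
Tf = 347.5868 K

347.5868 K


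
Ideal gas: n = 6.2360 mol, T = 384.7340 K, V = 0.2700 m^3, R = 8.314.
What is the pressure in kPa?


P = nRT/V = 6.2360 * 8.314 * 384.7340 / 0.2700
= 19946.9590 / 0.2700 = 73877.6258 Pa = 73.8776 kPa

73.8776 kPa


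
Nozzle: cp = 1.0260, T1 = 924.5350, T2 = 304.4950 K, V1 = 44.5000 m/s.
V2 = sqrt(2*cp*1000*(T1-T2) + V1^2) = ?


dT = 620.0400 K
2*cp*1000*dT = 1272322.0800
V1^2 = 1980.2500
V2 = sqrt(1274302.3300) = 1128.8500 m/s

1128.8500 m/s


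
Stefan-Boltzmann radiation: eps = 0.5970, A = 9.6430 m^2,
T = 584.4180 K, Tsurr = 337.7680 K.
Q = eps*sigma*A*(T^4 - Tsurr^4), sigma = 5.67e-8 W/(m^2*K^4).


T^4 = 1.1665e+11
Tsurr^4 = 1.3016e+10
Q = 0.5970 * 5.67e-8 * 9.6430 * 1.0364e+11 = 33828.5247 W

33828.5247 W


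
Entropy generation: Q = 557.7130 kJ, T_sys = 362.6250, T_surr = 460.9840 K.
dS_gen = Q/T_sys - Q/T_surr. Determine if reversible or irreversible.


dS_sys = 557.7130/362.6250 = 1.5380 kJ/K
dS_surr = -557.7130/460.9840 = -1.2098 kJ/K
dS_gen = 1.5380 - 1.2098 = 0.3282 kJ/K (irreversible)

dS_gen = 0.3282 kJ/K, irreversible


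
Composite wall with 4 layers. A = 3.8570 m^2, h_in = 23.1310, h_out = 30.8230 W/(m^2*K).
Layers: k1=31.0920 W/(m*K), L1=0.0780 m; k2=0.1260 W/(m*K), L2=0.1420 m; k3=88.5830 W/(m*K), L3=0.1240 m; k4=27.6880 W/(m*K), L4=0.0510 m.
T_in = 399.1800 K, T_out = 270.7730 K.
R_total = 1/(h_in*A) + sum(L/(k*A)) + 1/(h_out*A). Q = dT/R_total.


R_conv_in = 1/(23.1310*3.8570) = 0.0112
R_1 = 0.0780/(31.0920*3.8570) = 0.0007
R_2 = 0.1420/(0.1260*3.8570) = 0.2922
R_3 = 0.1240/(88.5830*3.8570) = 0.0004
R_4 = 0.0510/(27.6880*3.8570) = 0.0005
R_conv_out = 1/(30.8230*3.8570) = 0.0084
R_total = 0.3133 K/W
Q = 128.4070 / 0.3133 = 409.8492 W

R_total = 0.3133 K/W, Q = 409.8492 W


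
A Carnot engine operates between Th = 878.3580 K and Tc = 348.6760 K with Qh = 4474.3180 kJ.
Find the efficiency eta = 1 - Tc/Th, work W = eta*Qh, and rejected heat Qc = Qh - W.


eta = 1 - 348.6760/878.3580 = 0.6030
W = 0.6030 * 4474.3180 = 2698.1774 kJ
Qc = 4474.3180 - 2698.1774 = 1776.1406 kJ

eta = 60.3037%, W = 2698.1774 kJ, Qc = 1776.1406 kJ


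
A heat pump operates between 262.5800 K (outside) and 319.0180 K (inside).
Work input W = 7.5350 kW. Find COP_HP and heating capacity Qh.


COP = 319.0180 / 56.4380 = 5.6525
Qh = 5.6525 * 7.5350 = 42.5919 kW

COP = 5.6525, Qh = 42.5919 kW


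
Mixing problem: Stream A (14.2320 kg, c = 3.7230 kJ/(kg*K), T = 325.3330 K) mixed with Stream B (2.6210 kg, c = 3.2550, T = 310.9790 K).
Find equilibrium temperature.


num = 19891.0807
den = 61.5171
Tf = 323.3423 K

323.3423 K


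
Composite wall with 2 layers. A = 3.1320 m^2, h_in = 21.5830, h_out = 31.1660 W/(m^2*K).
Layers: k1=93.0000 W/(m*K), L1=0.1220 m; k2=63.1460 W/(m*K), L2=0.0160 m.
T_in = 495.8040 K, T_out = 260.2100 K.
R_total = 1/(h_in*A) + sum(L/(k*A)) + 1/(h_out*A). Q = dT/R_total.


R_conv_in = 1/(21.5830*3.1320) = 0.0148
R_1 = 0.1220/(93.0000*3.1320) = 0.0004
R_2 = 0.0160/(63.1460*3.1320) = 8.0901e-05
R_conv_out = 1/(31.1660*3.1320) = 0.0102
R_total = 0.0255 K/W
Q = 235.5940 / 0.0255 = 9225.3249 W

R_total = 0.0255 K/W, Q = 9225.3249 W


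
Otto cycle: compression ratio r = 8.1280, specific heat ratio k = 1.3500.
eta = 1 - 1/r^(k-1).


r^(k-1) = 2.0821
eta = 1 - 1/2.0821 = 0.5197 = 51.9708%

51.9708%


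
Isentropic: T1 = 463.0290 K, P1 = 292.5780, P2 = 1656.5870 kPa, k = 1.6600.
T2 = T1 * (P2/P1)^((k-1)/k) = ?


(k-1)/k = 0.3976
(P2/P1)^exp = 1.9924
T2 = 463.0290 * 1.9924 = 922.5350 K

922.5350 K


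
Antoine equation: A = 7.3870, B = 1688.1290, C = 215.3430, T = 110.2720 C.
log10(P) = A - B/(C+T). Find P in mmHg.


C+T = 325.6150
B/(C+T) = 5.1844
log10(P) = 7.3870 - 5.1844 = 2.2026
P = 10^2.2026 = 159.4291 mmHg

159.4291 mmHg


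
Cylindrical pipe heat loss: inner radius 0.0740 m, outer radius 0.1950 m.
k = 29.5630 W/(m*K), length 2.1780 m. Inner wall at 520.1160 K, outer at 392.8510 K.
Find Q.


dT = 127.2650 K
ln(ro/ri) = 0.9689
Q = 2*pi*29.5630*2.1780*127.2650 / 0.9689 = 53137.4641 W

53137.4641 W


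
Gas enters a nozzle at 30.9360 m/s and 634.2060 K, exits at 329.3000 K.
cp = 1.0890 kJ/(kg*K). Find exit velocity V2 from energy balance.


dT = 304.9060 K
2*cp*1000*dT = 664085.2680
V1^2 = 957.0361
V2 = sqrt(665042.3041) = 815.5013 m/s

815.5013 m/s


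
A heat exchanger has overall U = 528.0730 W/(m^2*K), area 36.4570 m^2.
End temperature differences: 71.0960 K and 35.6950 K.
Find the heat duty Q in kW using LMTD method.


LMTD = 51.3787 K
Q = 528.0730 * 36.4570 * 51.3787 = 989141.2353 W = 989.1412 kW

989.1412 kW


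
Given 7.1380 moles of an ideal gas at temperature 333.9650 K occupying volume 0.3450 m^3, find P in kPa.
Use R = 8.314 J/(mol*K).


P = nRT/V = 7.1380 * 8.314 * 333.9650 / 0.3450
= 19819.2638 / 0.3450 = 57447.1415 Pa = 57.4471 kPa

57.4471 kPa


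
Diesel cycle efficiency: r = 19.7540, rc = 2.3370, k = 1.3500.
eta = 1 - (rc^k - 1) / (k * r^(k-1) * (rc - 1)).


r^(k-1) = 2.8411
rc^k = 3.1455
eta = 0.5816 = 58.1608%

58.1608%


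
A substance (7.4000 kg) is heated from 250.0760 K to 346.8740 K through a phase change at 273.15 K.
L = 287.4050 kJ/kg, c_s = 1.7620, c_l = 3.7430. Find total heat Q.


Q1 (sensible, solid) = 7.4000 * 1.7620 * 23.0740 = 300.8573 kJ
Q2 (latent) = 7.4000 * 287.4050 = 2126.7970 kJ
Q3 (sensible, liquid) = 7.4000 * 3.7430 * 73.7240 = 2042.0221 kJ
Q_total = 4469.6764 kJ

4469.6764 kJ


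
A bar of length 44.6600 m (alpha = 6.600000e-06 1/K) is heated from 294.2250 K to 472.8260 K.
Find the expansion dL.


dT = 178.6010 K
dL = 6.600000e-06 * 44.6600 * 178.6010 = 0.052644 m
L_final = 44.712644 m

dL = 0.052644 m


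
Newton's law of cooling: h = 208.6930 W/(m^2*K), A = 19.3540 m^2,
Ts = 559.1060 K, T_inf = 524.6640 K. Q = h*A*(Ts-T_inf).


dT = 34.4420 K
Q = 208.6930 * 19.3540 * 34.4420 = 139112.7645 W

139112.7645 W


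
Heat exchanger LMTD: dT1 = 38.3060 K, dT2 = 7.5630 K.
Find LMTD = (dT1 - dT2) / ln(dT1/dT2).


dT1/dT2 = 5.0649
ln(dT1/dT2) = 1.6223
LMTD = 30.7430 / 1.6223 = 18.9498 K

18.9498 K


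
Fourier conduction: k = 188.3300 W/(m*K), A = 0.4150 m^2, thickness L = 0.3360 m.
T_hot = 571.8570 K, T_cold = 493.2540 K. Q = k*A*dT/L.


dT = 78.6030 K
Q = 188.3300 * 0.4150 * 78.6030 / 0.3360 = 18283.8415 W

18283.8415 W


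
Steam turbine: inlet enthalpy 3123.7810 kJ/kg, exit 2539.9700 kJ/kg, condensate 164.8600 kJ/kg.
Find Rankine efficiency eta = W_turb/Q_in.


W = 583.8110 kJ/kg
Q_in = 2958.9210 kJ/kg
eta = 0.1973 = 19.7305%

eta = 19.7305%


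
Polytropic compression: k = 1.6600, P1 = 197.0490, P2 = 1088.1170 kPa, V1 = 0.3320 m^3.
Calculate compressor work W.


(k-1)/k = 0.3976
(P2/P1)^exp = 1.9727
W = 2.5152 * 197.0490 * 0.3320 * (1.9727 - 1) = 160.0434 kJ

160.0434 kJ


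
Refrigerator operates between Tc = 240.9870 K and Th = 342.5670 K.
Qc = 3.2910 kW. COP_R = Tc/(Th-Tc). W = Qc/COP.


COP = 240.9870 / 101.5800 = 2.3724
W = 3.2910 / 2.3724 = 1.3872 kW

COP = 2.3724, W = 1.3872 kW


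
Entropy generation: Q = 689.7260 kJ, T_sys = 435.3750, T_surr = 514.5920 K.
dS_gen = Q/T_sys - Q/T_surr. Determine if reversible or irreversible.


dS_sys = 689.7260/435.3750 = 1.5842 kJ/K
dS_surr = -689.7260/514.5920 = -1.3403 kJ/K
dS_gen = 1.5842 - 1.3403 = 0.2439 kJ/K (irreversible)

dS_gen = 0.2439 kJ/K, irreversible


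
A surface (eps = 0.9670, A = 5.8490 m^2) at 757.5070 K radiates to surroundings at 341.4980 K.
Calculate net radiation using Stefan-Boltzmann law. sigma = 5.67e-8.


T^4 = 3.2927e+11
Tsurr^4 = 1.3600e+10
Q = 0.9670 * 5.67e-8 * 5.8490 * 3.1567e+11 = 101232.0591 W

101232.0591 W


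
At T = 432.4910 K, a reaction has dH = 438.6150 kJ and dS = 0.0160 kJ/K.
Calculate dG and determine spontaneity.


T*dS = 432.4910 * 0.0160 = 6.9199 kJ
dG = 438.6150 - 6.9199 = 431.6951 kJ (non-spontaneous)

dG = 431.6951 kJ, non-spontaneous


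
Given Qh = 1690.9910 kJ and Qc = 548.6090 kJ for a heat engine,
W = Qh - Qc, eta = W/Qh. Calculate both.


W = 1690.9910 - 548.6090 = 1142.3820 kJ
eta = 1142.3820 / 1690.9910 = 0.6756 = 67.5570%

W = 1142.3820 kJ, eta = 67.5570%


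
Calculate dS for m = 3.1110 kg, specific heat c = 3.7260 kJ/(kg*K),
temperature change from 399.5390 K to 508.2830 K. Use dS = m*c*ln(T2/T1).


T2/T1 = 1.2722
ln(T2/T1) = 0.2407
dS = 3.1110 * 3.7260 * 0.2407 = 2.7904 kJ/K

2.7904 kJ/K


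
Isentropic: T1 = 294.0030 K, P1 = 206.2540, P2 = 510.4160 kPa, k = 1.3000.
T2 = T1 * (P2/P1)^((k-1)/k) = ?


(k-1)/k = 0.2308
(P2/P1)^exp = 1.2326
T2 = 294.0030 * 1.2326 = 362.3802 K

362.3802 K


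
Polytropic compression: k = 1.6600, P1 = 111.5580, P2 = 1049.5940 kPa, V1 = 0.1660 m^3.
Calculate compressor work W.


(k-1)/k = 0.3976
(P2/P1)^exp = 2.4382
W = 2.5152 * 111.5580 * 0.1660 * (2.4382 - 1) = 66.9855 kJ

66.9855 kJ


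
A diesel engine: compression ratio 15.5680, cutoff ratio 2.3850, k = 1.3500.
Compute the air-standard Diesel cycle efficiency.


r^(k-1) = 2.6139
rc^k = 3.2330
eta = 0.5431 = 54.3092%

54.3092%


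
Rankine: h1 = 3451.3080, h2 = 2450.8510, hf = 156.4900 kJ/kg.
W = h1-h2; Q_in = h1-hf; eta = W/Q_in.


W = 1000.4570 kJ/kg
Q_in = 3294.8180 kJ/kg
eta = 0.3036 = 30.3646%

eta = 30.3646%


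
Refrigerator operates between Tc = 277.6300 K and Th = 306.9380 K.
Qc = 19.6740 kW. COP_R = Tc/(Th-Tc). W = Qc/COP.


COP = 277.6300 / 29.3080 = 9.4728
W = 19.6740 / 9.4728 = 2.0769 kW

COP = 9.4728, W = 2.0769 kW


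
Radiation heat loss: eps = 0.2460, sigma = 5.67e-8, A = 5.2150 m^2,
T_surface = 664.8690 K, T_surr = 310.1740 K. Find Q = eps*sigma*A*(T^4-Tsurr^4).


T^4 = 1.9541e+11
Tsurr^4 = 9.2560e+09
Q = 0.2460 * 5.67e-8 * 5.2150 * 1.8615e+11 = 13540.7391 W

13540.7391 W


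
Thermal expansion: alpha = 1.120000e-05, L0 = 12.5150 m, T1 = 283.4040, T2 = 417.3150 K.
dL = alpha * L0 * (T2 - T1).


dT = 133.9110 K
dL = 1.120000e-05 * 12.5150 * 133.9110 = 0.018770 m
L_final = 12.533770 m

dL = 0.018770 m


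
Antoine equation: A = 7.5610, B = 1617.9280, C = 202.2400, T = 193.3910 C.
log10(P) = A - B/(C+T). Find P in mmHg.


C+T = 395.6310
B/(C+T) = 4.0895
log10(P) = 7.5610 - 4.0895 = 3.4715
P = 10^3.4715 = 2961.5057 mmHg

2961.5057 mmHg


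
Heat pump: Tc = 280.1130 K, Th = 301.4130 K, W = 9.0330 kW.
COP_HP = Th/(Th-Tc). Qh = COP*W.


COP = 301.4130 / 21.3000 = 14.1508
Qh = 14.1508 * 9.0330 = 127.8246 kW

COP = 14.1508, Qh = 127.8246 kW


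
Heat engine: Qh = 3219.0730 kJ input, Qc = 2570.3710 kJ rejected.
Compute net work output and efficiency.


W = 3219.0730 - 2570.3710 = 648.7020 kJ
eta = 648.7020 / 3219.0730 = 0.2015 = 20.1518%

W = 648.7020 kJ, eta = 20.1518%


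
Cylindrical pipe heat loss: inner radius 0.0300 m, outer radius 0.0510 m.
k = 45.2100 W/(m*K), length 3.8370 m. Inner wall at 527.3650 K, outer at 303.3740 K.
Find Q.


dT = 223.9910 K
ln(ro/ri) = 0.5306
Q = 2*pi*45.2100*3.8370*223.9910 / 0.5306 = 460093.7935 W

460093.7935 W


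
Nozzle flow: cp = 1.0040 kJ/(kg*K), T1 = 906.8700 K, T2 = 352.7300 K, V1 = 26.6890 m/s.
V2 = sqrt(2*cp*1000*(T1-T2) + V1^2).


dT = 554.1400 K
2*cp*1000*dT = 1112713.1200
V1^2 = 712.3027
V2 = sqrt(1113425.4227) = 1055.1898 m/s

1055.1898 m/s


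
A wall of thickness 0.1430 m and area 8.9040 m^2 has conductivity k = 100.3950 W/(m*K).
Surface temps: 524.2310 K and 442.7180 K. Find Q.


dT = 81.5130 K
Q = 100.3950 * 8.9040 * 81.5130 / 0.1430 = 509551.4891 W

509551.4891 W


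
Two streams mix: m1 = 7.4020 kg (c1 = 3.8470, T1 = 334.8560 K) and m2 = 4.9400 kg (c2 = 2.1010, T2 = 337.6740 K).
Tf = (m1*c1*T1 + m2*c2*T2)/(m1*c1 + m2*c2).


num = 13039.8882
den = 38.8544
Tf = 335.6088 K

335.6088 K


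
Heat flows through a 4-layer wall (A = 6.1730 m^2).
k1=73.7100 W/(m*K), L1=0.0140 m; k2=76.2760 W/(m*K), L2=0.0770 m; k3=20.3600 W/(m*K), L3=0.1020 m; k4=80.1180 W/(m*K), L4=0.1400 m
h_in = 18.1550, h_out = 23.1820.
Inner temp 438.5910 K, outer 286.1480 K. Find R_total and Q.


R_conv_in = 1/(18.1550*6.1730) = 0.0089
R_1 = 0.0140/(73.7100*6.1730) = 3.0768e-05
R_2 = 0.0770/(76.2760*6.1730) = 0.0002
R_3 = 0.1020/(20.3600*6.1730) = 0.0008
R_4 = 0.1400/(80.1180*6.1730) = 0.0003
R_conv_out = 1/(23.1820*6.1730) = 0.0070
R_total = 0.0172 K/W
Q = 152.4430 / 0.0172 = 8863.0292 W

R_total = 0.0172 K/W, Q = 8863.0292 W


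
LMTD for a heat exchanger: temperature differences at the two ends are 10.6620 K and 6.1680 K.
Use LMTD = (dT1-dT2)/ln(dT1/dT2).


dT1/dT2 = 1.7286
ln(dT1/dT2) = 0.5473
LMTD = 4.4940 / 0.5473 = 8.2110 K

8.2110 K


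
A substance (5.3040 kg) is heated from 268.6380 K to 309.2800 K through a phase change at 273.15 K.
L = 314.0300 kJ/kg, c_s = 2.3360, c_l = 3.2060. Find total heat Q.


Q1 (sensible, solid) = 5.3040 * 2.3360 * 4.5120 = 55.9043 kJ
Q2 (latent) = 5.3040 * 314.0300 = 1665.6151 kJ
Q3 (sensible, liquid) = 5.3040 * 3.2060 * 36.1300 = 614.3771 kJ
Q_total = 2335.8965 kJ

2335.8965 kJ


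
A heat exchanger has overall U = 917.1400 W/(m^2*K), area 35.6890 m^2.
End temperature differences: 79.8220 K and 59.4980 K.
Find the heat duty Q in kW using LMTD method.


LMTD = 69.1630 K
Q = 917.1400 * 35.6890 * 69.1630 = 2263830.7898 W = 2263.8308 kW

2263.8308 kW


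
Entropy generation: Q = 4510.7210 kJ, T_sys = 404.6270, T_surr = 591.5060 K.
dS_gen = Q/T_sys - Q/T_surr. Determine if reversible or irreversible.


dS_sys = 4510.7210/404.6270 = 11.1478 kJ/K
dS_surr = -4510.7210/591.5060 = -7.6258 kJ/K
dS_gen = 11.1478 - 7.6258 = 3.5220 kJ/K (irreversible)

dS_gen = 3.5220 kJ/K, irreversible


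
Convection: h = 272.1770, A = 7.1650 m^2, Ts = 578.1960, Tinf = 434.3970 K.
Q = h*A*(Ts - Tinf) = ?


dT = 143.7990 K
Q = 272.1770 * 7.1650 * 143.7990 = 280429.3617 W

280429.3617 W


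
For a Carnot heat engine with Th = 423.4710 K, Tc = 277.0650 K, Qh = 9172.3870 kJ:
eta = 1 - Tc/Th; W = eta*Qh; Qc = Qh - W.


eta = 1 - 277.0650/423.4710 = 0.3457
W = 0.3457 * 9172.3870 = 3171.1557 kJ
Qc = 9172.3870 - 3171.1557 = 6001.2313 kJ

eta = 34.5729%, W = 3171.1557 kJ, Qc = 6001.2313 kJ


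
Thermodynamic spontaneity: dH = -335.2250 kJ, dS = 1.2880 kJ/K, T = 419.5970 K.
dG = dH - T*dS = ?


T*dS = 419.5970 * 1.2880 = 540.4409 kJ
dG = -335.2250 - 540.4409 = -875.6659 kJ (spontaneous)

dG = -875.6659 kJ, spontaneous


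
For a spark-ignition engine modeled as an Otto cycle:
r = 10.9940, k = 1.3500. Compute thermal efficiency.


r^(k-1) = 2.3142
eta = 1 - 1/2.3142 = 0.5679 = 56.7889%

56.7889%


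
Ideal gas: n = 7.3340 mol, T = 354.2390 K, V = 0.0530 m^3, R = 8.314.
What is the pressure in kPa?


P = nRT/V = 7.3340 * 8.314 * 354.2390 / 0.0530
= 21599.6791 / 0.0530 = 407541.1151 Pa = 407.5411 kPa

407.5411 kPa


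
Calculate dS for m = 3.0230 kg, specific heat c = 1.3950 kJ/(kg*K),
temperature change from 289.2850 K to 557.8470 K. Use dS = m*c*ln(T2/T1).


T2/T1 = 1.9284
ln(T2/T1) = 0.6567
dS = 3.0230 * 1.3950 * 0.6567 = 2.7692 kJ/K

2.7692 kJ/K


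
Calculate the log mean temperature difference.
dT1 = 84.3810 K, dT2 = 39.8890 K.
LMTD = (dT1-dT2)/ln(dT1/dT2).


dT1/dT2 = 2.1154
ln(dT1/dT2) = 0.7492
LMTD = 44.4920 / 0.7492 = 59.3827 K

59.3827 K


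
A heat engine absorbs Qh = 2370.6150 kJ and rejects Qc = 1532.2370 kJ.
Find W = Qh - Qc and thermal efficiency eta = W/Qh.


W = 2370.6150 - 1532.2370 = 838.3780 kJ
eta = 838.3780 / 2370.6150 = 0.3537 = 35.3654%

W = 838.3780 kJ, eta = 35.3654%


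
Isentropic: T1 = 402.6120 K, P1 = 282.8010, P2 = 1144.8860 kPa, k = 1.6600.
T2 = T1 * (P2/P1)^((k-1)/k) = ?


(k-1)/k = 0.3976
(P2/P1)^exp = 1.7436
T2 = 402.6120 * 1.7436 = 701.9981 K

701.9981 K


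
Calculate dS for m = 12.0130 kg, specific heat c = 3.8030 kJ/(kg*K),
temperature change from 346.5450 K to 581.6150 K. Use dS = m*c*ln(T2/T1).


T2/T1 = 1.6783
ln(T2/T1) = 0.5178
dS = 12.0130 * 3.8030 * 0.5178 = 23.6557 kJ/K

23.6557 kJ/K


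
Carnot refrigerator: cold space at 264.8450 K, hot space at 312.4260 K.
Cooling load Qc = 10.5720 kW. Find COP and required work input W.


COP = 264.8450 / 47.5810 = 5.5662
W = 10.5720 / 5.5662 = 1.8993 kW

COP = 5.5662, W = 1.8993 kW


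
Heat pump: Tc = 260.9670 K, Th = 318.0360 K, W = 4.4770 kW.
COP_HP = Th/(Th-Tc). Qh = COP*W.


COP = 318.0360 / 57.0690 = 5.5728
Qh = 5.5728 * 4.4770 = 24.9496 kW

COP = 5.5728, Qh = 24.9496 kW


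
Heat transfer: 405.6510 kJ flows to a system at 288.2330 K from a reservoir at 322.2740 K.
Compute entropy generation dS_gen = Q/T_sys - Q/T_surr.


dS_sys = 405.6510/288.2330 = 1.4074 kJ/K
dS_surr = -405.6510/322.2740 = -1.2587 kJ/K
dS_gen = 1.4074 - 1.2587 = 0.1487 kJ/K (irreversible)

dS_gen = 0.1487 kJ/K, irreversible


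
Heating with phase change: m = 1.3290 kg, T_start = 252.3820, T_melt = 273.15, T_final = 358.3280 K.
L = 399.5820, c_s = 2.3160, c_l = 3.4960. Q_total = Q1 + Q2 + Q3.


Q1 (sensible, solid) = 1.3290 * 2.3160 * 20.7680 = 63.9232 kJ
Q2 (latent) = 1.3290 * 399.5820 = 531.0445 kJ
Q3 (sensible, liquid) = 1.3290 * 3.4960 * 85.1780 = 395.7527 kJ
Q_total = 990.7203 kJ

990.7203 kJ


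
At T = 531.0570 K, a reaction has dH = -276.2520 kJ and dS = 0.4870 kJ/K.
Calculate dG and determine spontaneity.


T*dS = 531.0570 * 0.4870 = 258.6248 kJ
dG = -276.2520 - 258.6248 = -534.8768 kJ (spontaneous)

dG = -534.8768 kJ, spontaneous


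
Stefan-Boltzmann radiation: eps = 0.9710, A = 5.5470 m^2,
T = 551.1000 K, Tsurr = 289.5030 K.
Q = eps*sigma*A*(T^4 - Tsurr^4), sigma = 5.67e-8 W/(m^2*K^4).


T^4 = 9.2240e+10
Tsurr^4 = 7.0244e+09
Q = 0.9710 * 5.67e-8 * 5.5470 * 8.5216e+10 = 26024.4676 W

26024.4676 W


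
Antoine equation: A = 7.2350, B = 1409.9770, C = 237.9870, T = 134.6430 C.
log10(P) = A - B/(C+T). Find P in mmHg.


C+T = 372.6300
B/(C+T) = 3.7839
log10(P) = 7.2350 - 3.7839 = 3.4511
P = 10^3.4511 = 2825.8388 mmHg

2825.8388 mmHg


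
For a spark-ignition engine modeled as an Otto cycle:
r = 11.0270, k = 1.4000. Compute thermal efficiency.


r^(k-1) = 2.6121
eta = 1 - 1/2.6121 = 0.6172 = 61.7160%

61.7160%


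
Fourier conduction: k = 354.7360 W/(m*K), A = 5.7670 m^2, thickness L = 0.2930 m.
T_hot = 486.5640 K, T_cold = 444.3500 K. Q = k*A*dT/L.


dT = 42.2140 K
Q = 354.7360 * 5.7670 * 42.2140 / 0.2930 = 294743.4085 W

294743.4085 W


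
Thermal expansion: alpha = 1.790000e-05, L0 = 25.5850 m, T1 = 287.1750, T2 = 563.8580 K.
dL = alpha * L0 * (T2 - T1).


dT = 276.6830 K
dL = 1.790000e-05 * 25.5850 * 276.6830 = 0.126713 m
L_final = 25.711713 m

dL = 0.126713 m


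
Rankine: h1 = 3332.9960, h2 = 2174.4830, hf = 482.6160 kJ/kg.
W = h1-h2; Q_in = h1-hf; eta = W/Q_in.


W = 1158.5130 kJ/kg
Q_in = 2850.3800 kJ/kg
eta = 0.4064 = 40.6442%

eta = 40.6442%


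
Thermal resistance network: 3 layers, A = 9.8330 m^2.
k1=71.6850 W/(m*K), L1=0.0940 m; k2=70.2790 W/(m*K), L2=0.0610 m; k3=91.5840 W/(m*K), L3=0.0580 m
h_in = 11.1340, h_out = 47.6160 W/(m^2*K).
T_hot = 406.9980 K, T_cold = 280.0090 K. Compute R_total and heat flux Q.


R_conv_in = 1/(11.1340*9.8330) = 0.0091
R_1 = 0.0940/(71.6850*9.8330) = 0.0001
R_2 = 0.0610/(70.2790*9.8330) = 8.8271e-05
R_3 = 0.0580/(91.5840*9.8330) = 6.4405e-05
R_conv_out = 1/(47.6160*9.8330) = 0.0021
R_total = 0.0116 K/W
Q = 126.9890 / 0.0116 = 10989.1322 W

R_total = 0.0116 K/W, Q = 10989.1322 W


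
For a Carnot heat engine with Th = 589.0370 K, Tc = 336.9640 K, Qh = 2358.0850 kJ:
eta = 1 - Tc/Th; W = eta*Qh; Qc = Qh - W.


eta = 1 - 336.9640/589.0370 = 0.4279
W = 0.4279 * 2358.0850 = 1009.1209 kJ
Qc = 2358.0850 - 1009.1209 = 1348.9641 kJ

eta = 42.7941%, W = 1009.1209 kJ, Qc = 1348.9641 kJ


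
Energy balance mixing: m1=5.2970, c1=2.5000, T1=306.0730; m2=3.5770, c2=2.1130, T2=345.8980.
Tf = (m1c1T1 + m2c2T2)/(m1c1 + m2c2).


num = 6667.5383
den = 20.8007
Tf = 320.5439 K

320.5439 K


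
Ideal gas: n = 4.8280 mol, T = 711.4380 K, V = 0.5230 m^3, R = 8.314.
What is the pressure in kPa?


P = nRT/V = 4.8280 * 8.314 * 711.4380 / 0.5230
= 28557.1156 / 0.5230 = 54602.5155 Pa = 54.6025 kPa

54.6025 kPa


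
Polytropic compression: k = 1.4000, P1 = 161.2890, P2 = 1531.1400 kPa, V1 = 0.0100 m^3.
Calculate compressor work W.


(k-1)/k = 0.2857
(P2/P1)^exp = 1.9022
W = 3.5000 * 161.2890 * 0.0100 * (1.9022 - 1) = 5.0931 kJ

5.0931 kJ


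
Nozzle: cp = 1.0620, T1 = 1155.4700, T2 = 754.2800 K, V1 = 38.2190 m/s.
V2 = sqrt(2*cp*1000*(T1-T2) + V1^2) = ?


dT = 401.1900 K
2*cp*1000*dT = 852127.5600
V1^2 = 1460.6920
V2 = sqrt(853588.2520) = 923.8984 m/s

923.8984 m/s


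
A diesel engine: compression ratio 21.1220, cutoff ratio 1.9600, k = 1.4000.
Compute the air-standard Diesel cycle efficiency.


r^(k-1) = 3.3876
rc^k = 2.5654
eta = 0.6562 = 65.6175%

65.6175%


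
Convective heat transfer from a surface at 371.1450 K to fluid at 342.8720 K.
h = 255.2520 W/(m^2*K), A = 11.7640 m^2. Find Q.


dT = 28.2730 K
Q = 255.2520 * 11.7640 * 28.2730 = 84897.7270 W

84897.7270 W


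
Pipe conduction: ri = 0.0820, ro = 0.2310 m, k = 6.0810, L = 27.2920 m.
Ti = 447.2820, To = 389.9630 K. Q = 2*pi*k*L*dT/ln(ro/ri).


dT = 57.3190 K
ln(ro/ri) = 1.0357
Q = 2*pi*6.0810*27.2920*57.3190 / 1.0357 = 57710.5891 W

57710.5891 W


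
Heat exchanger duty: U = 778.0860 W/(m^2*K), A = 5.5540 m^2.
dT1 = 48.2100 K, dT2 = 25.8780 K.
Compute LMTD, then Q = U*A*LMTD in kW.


LMTD = 35.8935 K
Q = 778.0860 * 5.5540 * 35.8935 = 155113.5505 W = 155.1136 kW

155.1136 kW


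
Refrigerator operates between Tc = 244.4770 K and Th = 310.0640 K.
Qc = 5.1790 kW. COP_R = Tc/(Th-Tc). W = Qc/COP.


COP = 244.4770 / 65.5870 = 3.7275
W = 5.1790 / 3.7275 = 1.3894 kW

COP = 3.7275, W = 1.3894 kW


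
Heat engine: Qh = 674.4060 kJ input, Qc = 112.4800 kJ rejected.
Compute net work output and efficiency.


W = 674.4060 - 112.4800 = 561.9260 kJ
eta = 561.9260 / 674.4060 = 0.8332 = 83.3216%

W = 561.9260 kJ, eta = 83.3216%


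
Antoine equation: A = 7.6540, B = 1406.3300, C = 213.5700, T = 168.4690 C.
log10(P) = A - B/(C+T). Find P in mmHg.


C+T = 382.0390
B/(C+T) = 3.6811
log10(P) = 7.6540 - 3.6811 = 3.9729
P = 10^3.9729 = 9394.7164 mmHg

9394.7164 mmHg


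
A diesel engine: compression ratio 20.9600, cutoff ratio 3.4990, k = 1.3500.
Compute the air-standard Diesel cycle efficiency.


r^(k-1) = 2.9006
rc^k = 5.4241
eta = 0.5479 = 54.7901%

54.7901%


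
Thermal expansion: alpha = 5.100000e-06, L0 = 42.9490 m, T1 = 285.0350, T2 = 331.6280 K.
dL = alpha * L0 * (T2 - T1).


dT = 46.5930 K
dL = 5.100000e-06 * 42.9490 * 46.5930 = 0.010206 m
L_final = 42.959206 m

dL = 0.010206 m


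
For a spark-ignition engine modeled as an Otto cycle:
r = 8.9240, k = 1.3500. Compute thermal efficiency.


r^(k-1) = 2.1513
eta = 1 - 1/2.1513 = 0.5352 = 53.5159%

53.5159%


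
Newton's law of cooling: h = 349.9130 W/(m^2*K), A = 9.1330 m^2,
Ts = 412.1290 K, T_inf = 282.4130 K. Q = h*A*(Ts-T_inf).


dT = 129.7160 K
Q = 349.9130 * 9.1330 * 129.7160 = 414540.6112 W

414540.6112 W


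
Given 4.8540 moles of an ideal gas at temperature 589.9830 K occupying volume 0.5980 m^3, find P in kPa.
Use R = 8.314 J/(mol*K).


P = nRT/V = 4.8540 * 8.314 * 589.9830 / 0.5980
= 23809.4460 / 0.5980 = 39815.1271 Pa = 39.8151 kPa

39.8151 kPa


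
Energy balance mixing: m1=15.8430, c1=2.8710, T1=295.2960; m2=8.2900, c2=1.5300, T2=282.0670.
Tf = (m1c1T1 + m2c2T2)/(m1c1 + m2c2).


num = 17009.2665
den = 58.1690
Tf = 292.4114 K

292.4114 K


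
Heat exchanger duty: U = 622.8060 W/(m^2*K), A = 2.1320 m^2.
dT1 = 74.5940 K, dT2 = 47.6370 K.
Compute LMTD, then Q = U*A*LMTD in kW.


LMTD = 60.1115 K
Q = 622.8060 * 2.1320 * 60.1115 = 79817.3350 W = 79.8173 kW

79.8173 kW


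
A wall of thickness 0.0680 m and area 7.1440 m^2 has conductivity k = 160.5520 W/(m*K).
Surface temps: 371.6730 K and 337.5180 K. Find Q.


dT = 34.1550 K
Q = 160.5520 * 7.1440 * 34.1550 / 0.0680 = 576106.1917 W

576106.1917 W


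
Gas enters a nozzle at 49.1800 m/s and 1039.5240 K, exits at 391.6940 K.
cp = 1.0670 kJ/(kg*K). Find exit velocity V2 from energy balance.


dT = 647.8300 K
2*cp*1000*dT = 1382469.2200
V1^2 = 2418.6724
V2 = sqrt(1384887.8924) = 1176.8126 m/s

1176.8126 m/s


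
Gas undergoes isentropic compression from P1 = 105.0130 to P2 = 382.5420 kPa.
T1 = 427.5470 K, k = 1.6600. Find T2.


(k-1)/k = 0.3976
(P2/P1)^exp = 1.6719
T2 = 427.5470 * 1.6719 = 714.8344 K

714.8344 K


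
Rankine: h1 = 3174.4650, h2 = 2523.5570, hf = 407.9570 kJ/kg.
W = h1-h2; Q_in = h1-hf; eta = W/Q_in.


W = 650.9080 kJ/kg
Q_in = 2766.5080 kJ/kg
eta = 0.2353 = 23.5281%

eta = 23.5281%


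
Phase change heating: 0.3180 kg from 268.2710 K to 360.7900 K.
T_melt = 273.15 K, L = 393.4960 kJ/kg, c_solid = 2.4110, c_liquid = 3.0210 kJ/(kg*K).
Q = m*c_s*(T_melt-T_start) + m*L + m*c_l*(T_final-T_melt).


Q1 (sensible, solid) = 0.3180 * 2.4110 * 4.8790 = 3.7407 kJ
Q2 (latent) = 0.3180 * 393.4960 = 125.1317 kJ
Q3 (sensible, liquid) = 0.3180 * 3.0210 * 87.6400 = 84.1938 kJ
Q_total = 213.0663 kJ

213.0663 kJ


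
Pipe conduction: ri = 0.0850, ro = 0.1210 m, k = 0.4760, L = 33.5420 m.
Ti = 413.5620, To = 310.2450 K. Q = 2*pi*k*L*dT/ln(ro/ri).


dT = 103.3170 K
ln(ro/ri) = 0.3531
Q = 2*pi*0.4760*33.5420*103.3170 / 0.3531 = 29349.5552 W

29349.5552 W


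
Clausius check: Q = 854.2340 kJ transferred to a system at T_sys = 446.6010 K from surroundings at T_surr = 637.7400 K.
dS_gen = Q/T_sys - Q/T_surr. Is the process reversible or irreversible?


dS_sys = 854.2340/446.6010 = 1.9127 kJ/K
dS_surr = -854.2340/637.7400 = -1.3395 kJ/K
dS_gen = 1.9127 - 1.3395 = 0.5733 kJ/K (irreversible)

dS_gen = 0.5733 kJ/K, irreversible


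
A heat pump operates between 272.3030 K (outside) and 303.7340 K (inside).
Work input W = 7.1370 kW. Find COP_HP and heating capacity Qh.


COP = 303.7340 / 31.4310 = 9.6635
Qh = 9.6635 * 7.1370 = 68.9685 kW

COP = 9.6635, Qh = 68.9685 kW


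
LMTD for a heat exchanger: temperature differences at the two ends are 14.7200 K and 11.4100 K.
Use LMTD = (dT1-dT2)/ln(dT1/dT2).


dT1/dT2 = 1.2901
ln(dT1/dT2) = 0.2547
LMTD = 3.3100 / 0.2547 = 12.9948 K

12.9948 K


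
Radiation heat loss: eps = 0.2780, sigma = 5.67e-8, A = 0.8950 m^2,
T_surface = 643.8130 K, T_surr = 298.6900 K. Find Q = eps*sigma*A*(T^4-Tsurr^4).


T^4 = 1.7181e+11
Tsurr^4 = 7.9594e+09
Q = 0.2780 * 5.67e-8 * 0.8950 * 1.6385e+11 = 2311.4733 W

2311.4733 W


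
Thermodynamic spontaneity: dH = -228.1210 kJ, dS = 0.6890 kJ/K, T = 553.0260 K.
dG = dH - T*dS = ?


T*dS = 553.0260 * 0.6890 = 381.0349 kJ
dG = -228.1210 - 381.0349 = -609.1559 kJ (spontaneous)

dG = -609.1559 kJ, spontaneous


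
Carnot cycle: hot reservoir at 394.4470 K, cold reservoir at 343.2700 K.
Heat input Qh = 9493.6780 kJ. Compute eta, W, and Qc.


eta = 1 - 343.2700/394.4470 = 0.1297
W = 0.1297 * 9493.6780 = 1231.7446 kJ
Qc = 9493.6780 - 1231.7446 = 8261.9334 kJ

eta = 12.9744%, W = 1231.7446 kJ, Qc = 8261.9334 kJ


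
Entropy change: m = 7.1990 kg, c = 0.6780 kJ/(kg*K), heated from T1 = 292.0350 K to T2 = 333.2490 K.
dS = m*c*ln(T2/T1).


T2/T1 = 1.1411
ln(T2/T1) = 0.1320
dS = 7.1990 * 0.6780 * 0.1320 = 0.6444 kJ/K

0.6444 kJ/K


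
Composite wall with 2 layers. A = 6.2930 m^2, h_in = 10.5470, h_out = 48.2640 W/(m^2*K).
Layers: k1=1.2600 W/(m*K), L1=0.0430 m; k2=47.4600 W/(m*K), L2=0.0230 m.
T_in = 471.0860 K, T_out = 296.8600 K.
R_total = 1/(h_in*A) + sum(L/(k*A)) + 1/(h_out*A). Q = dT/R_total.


R_conv_in = 1/(10.5470*6.2930) = 0.0151
R_1 = 0.0430/(1.2600*6.2930) = 0.0054
R_2 = 0.0230/(47.4600*6.2930) = 7.7009e-05
R_conv_out = 1/(48.2640*6.2930) = 0.0033
R_total = 0.0239 K/W
Q = 174.2260 / 0.0239 = 7302.3186 W

R_total = 0.0239 K/W, Q = 7302.3186 W


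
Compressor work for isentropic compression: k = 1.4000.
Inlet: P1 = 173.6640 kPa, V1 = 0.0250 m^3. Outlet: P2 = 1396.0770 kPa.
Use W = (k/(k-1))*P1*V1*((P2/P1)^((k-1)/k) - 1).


(k-1)/k = 0.2857
(P2/P1)^exp = 1.8140
W = 3.5000 * 173.6640 * 0.0250 * (1.8140 - 1) = 12.3687 kJ

12.3687 kJ


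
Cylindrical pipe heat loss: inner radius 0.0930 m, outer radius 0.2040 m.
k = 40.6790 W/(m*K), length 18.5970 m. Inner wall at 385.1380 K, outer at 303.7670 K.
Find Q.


dT = 81.3710 K
ln(ro/ri) = 0.7855
Q = 2*pi*40.6790*18.5970*81.3710 / 0.7855 = 492385.3888 W

492385.3888 W


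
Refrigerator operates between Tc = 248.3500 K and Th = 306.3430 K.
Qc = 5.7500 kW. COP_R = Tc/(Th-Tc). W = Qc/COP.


COP = 248.3500 / 57.9930 = 4.2824
W = 5.7500 / 4.2824 = 1.3427 kW

COP = 4.2824, W = 1.3427 kW


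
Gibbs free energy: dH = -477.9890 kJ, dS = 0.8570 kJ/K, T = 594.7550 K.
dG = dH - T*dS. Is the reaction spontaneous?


T*dS = 594.7550 * 0.8570 = 509.7050 kJ
dG = -477.9890 - 509.7050 = -987.6940 kJ (spontaneous)

dG = -987.6940 kJ, spontaneous


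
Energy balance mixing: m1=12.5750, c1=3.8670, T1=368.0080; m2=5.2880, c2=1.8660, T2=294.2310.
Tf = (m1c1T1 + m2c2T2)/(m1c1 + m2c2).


num = 20798.6155
den = 58.4949
Tf = 355.5627 K

355.5627 K


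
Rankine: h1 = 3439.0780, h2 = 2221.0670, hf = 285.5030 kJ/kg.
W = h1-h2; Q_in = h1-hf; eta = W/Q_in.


W = 1218.0110 kJ/kg
Q_in = 3153.5750 kJ/kg
eta = 0.3862 = 38.6232%

eta = 38.6232%


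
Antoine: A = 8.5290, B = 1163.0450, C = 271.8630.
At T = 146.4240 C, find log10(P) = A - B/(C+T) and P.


C+T = 418.2870
B/(C+T) = 2.7805
log10(P) = 8.5290 - 2.7805 = 5.7485
P = 10^5.7485 = 560408.5980 mmHg

560408.5980 mmHg


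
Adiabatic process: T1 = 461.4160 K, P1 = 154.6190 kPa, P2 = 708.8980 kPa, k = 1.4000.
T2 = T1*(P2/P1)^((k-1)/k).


(k-1)/k = 0.2857
(P2/P1)^exp = 1.5451
T2 = 461.4160 * 1.5451 = 712.9211 K

712.9211 K


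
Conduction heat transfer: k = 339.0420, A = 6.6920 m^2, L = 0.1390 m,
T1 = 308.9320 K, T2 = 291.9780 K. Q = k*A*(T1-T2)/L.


dT = 16.9540 K
Q = 339.0420 * 6.6920 * 16.9540 / 0.1390 = 276736.7346 W

276736.7346 W


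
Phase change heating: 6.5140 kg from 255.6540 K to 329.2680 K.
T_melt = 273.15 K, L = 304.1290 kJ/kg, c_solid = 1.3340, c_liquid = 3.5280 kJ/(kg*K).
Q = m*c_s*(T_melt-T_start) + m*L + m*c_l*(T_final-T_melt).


Q1 (sensible, solid) = 6.5140 * 1.3340 * 17.4960 = 152.0346 kJ
Q2 (latent) = 6.5140 * 304.1290 = 1981.0963 kJ
Q3 (sensible, liquid) = 6.5140 * 3.5280 * 56.1180 = 1289.6698 kJ
Q_total = 3422.8006 kJ

3422.8006 kJ
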